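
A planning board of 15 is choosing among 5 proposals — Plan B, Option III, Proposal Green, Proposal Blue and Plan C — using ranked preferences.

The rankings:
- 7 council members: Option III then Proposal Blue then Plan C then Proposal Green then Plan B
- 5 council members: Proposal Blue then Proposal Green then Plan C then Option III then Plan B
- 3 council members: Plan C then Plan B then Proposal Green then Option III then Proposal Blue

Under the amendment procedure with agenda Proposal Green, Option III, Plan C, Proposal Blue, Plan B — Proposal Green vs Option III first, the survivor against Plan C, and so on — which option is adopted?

Round 1: Proposal Green vs Option III — 8–7, Proposal Green advances.
Round 2: Proposal Green vs Plan C — 5–10, Plan C advances.
Round 3: Plan C vs Proposal Blue — 3–12, Proposal Blue advances.
Round 4: Proposal Blue vs Plan B — 12–3, Proposal Blue advances.
Proposal Blue survives the agenda.

Proposal Blue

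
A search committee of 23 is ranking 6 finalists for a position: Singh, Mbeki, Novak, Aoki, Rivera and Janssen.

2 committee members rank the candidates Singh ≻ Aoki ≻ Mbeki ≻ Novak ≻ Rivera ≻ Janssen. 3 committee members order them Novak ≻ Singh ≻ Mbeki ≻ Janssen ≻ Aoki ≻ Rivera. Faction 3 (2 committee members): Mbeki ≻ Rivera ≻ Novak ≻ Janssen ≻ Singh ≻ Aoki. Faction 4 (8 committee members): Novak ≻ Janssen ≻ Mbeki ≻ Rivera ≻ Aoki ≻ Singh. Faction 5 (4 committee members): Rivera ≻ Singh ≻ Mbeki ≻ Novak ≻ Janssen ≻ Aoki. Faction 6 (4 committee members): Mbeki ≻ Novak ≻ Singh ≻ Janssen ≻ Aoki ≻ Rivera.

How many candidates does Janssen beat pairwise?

2

Janssen against each rival (23 committee members):
Janssen vs Singh: Singh, 13–10.
Janssen vs Mbeki: Mbeki, 15–8.
Janssen vs Novak: 0 to 23, Novak.
Janssen vs Aoki: 21 to 2, Janssen.
Janssen vs Rivera: 3+8+4 = 15 for Janssen, 8 for Rivera — Janssen by 15–8.
Janssen beats Aoki, Rivera; loses to Singh, Mbeki, Novak — 2 pairwise wins.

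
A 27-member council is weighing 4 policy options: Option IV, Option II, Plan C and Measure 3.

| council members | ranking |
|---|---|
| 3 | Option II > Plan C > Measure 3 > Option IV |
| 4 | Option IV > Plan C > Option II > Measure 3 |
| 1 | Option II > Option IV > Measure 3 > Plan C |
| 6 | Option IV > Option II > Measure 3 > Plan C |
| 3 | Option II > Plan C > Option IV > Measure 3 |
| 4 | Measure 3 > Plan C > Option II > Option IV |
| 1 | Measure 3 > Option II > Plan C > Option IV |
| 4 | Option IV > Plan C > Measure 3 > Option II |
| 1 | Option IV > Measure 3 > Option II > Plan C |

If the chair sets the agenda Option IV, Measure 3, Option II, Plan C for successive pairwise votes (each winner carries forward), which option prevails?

Round 1: Option IV vs Measure 3 — 19–8, Option IV advances.
Round 2: Option IV vs Option II — 15–12, Option IV advances.
Round 3: Option IV vs Plan C — 16–11, Option IV advances.
Option IV survives the agenda.

Option IV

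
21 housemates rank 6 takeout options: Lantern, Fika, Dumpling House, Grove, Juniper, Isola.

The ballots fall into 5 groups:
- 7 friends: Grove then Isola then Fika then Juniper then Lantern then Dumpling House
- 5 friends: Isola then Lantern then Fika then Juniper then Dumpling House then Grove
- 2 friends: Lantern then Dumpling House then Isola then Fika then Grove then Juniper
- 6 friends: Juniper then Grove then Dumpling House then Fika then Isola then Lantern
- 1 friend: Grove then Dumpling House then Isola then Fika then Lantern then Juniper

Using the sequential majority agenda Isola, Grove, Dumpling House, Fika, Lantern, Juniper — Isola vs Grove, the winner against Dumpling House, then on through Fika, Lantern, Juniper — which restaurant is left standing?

Juniper

Round 1: Isola vs Grove — 7–14, Grove advances.
Round 2: Grove vs Dumpling House — 14–7, Grove advances.
Round 3: Grove vs Fika — 14–7, Grove advances.
Round 4: Grove vs Lantern — 14–7, Grove advances.
Round 5: Grove vs Juniper — 10–11, Juniper advances.
The agenda winner is Juniper.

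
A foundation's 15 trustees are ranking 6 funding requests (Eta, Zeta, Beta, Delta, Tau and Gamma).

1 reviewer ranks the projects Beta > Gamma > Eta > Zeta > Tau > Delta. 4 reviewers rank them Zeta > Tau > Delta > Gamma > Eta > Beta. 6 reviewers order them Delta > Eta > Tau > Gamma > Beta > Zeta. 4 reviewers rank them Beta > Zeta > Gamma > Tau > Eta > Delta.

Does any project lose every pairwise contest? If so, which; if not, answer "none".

Head-to-head results (15 reviewers):
Eta vs Zeta: Zeta wins 8–7.
Eta vs Beta: 10 to 5, Eta.
Eta vs Delta: Delta wins 10–5.
Eta vs Tau: Tau wins 8–7.
Eta vs Gamma: Gamma, 9–6.
Zeta–Beta: Beta 11–4.
Zeta vs Delta: Zeta is ranked higher on 1+4+4 = 9 ballots, Delta on 6. Zeta wins 9–6.
Zeta vs Tau: 9 to 6, Zeta.
Zeta vs Gamma: Zeta preferred on 4+4 = 8 ballots; Zeta wins 8–7.
Beta vs Delta: Beta is ranked higher on 1+4 = 5 ballots, Delta on 10. Delta wins 10–5.
Beta vs Tau: Beta is ranked higher on 1+4 = 5 ballots, Tau on 10. Tau wins 10–5.
Beta vs Gamma: Beta is ranked higher on 1+4 = 5 ballots, Gamma on 10. Gamma wins 10–5.
Delta vs Tau: Delta preferred on 6 ballots; Tau wins 9–6.
Delta–Gamma: Delta 10–5.
Tau vs Gamma: Tau wins 10–5.
No project is winless: Eta beats Beta; Zeta beats Eta; Beta beats Zeta; Delta beats Eta; Tau beats Eta; Gamma beats Eta. There is no Condorcet loser.

none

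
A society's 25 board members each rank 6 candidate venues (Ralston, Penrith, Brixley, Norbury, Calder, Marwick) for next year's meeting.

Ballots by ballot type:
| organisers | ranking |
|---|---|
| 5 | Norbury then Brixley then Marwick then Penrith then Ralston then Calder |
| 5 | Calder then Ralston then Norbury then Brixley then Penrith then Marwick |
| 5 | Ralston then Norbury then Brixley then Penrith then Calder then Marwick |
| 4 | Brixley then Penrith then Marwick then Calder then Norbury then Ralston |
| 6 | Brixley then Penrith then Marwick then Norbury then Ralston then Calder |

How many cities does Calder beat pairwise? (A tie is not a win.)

Calder against each rival (25 organisers):
Calder vs Ralston: Calder is ranked higher on 5+4 = 9 ballots, Ralston on 16. Ralston wins 16–9.
Calder vs Penrith: 5 to 20, Penrith.
Calder vs Brixley: 5 for Calder, 20 for Brixley — Brixley by 20–5.
Calder–Norbury: Norbury 16–9.
Calder vs Marwick: Marwick wins 15–10.
Calder beats no one; loses to Ralston, Penrith, Brixley, Norbury, Marwick — 0 pairwise wins.

0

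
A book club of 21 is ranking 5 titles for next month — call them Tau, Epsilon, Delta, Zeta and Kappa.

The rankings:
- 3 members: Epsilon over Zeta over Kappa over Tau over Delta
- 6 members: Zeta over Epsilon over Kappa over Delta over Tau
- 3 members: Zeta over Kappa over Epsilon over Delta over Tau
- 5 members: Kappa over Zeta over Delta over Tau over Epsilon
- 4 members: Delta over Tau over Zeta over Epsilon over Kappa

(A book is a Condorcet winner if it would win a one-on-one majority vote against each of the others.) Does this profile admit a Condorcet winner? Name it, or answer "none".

Check each pair by majority over 21 ballots:
Tau vs Epsilon: 9 to 12, Epsilon.
Tau vs Delta: 3 to 18, Delta.
Tau vs Zeta: Tau preferred on 4 ballots; Zeta wins 17–4.
Tau vs Kappa: Kappa, 17–4.
Epsilon–Delta: Epsilon 12–9.
Epsilon–Zeta: Zeta 18–3.
Epsilon vs Kappa: 13 to 8, Epsilon.
Delta vs Zeta: 4 to 17, Zeta.
Delta vs Kappa: Kappa, 17–4.
Zeta vs Kappa: 3+6+3+4 = 16 for Zeta, 5 for Kappa — Zeta by 16–5.
Only Zeta has no losses; Zeta is the Condorcet winner.

Zeta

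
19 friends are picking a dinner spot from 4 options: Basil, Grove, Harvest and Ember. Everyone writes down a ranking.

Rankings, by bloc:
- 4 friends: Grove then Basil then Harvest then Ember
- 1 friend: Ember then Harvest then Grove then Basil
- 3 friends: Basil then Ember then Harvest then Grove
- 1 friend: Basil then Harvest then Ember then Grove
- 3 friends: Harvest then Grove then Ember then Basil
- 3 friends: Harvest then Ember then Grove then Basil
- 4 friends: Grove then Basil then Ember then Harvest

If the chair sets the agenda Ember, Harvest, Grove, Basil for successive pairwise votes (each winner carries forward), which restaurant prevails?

Round 1: Ember vs Harvest — 8–11, Harvest advances.
Round 2: Harvest vs Grove — 11–8, Harvest advances.
Round 3: Harvest vs Basil — 7–12, Basil advances.
The agenda winner is Basil.

Basil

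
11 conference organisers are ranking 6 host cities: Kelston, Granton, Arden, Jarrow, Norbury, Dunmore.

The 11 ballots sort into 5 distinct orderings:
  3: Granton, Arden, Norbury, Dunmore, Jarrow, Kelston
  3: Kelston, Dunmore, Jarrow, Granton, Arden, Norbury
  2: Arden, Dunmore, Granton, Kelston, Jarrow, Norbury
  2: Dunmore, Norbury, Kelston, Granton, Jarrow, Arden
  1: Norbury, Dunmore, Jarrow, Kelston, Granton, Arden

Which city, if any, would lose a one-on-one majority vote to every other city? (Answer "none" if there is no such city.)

Head-to-head results (11 organisers):
Kelston vs Granton: Kelston preferred on 3+2+1 = 6 ballots; Kelston wins 6–5.
Kelston vs Arden: 6 to 5, Kelston.
Kelston vs Jarrow: Kelston wins 7–4.
Kelston vs Norbury: Norbury wins 6–5.
Kelston–Dunmore: Dunmore 8–3.
Granton vs Arden: Granton wins 9–2.
Granton vs Jarrow: 3+2+2 = 7 for Granton, 4 for Jarrow — Granton by 7–4.
Granton vs Norbury: 3+3+2 = 8 for Granton, 3 for Norbury — Granton by 8–3.
Granton vs Dunmore: Granton preferred on 3 ballots; Dunmore wins 8–3.
Arden vs Jarrow: Jarrow, 6–5.
Arden–Norbury: Arden 8–3.
Arden vs Dunmore: Arden preferred on 3+2 = 5 ballots; Dunmore wins 6–5.
Jarrow vs Norbury: Norbury wins 6–5.
Jarrow vs Dunmore: 0 to 11, Dunmore.
Norbury vs Dunmore: Dunmore, 7–4.
Every city wins at least one matchup (Kelston beats Granton; Granton beats Arden; Arden beats Norbury; Jarrow beats Arden; Norbury beats Kelston; Dunmore beats Kelston), so there is no Condorcet loser.

none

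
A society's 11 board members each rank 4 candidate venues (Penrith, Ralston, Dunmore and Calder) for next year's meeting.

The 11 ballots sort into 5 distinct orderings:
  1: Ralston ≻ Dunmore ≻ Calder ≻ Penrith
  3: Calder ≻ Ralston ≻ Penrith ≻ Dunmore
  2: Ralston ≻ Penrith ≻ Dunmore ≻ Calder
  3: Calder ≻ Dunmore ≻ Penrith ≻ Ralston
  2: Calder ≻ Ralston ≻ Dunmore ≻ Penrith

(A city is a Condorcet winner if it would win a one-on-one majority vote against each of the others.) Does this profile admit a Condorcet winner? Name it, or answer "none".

Calder

Check each pair by majority over 11 ballots:
Penrith vs Ralston: Penrith preferred on 3 ballots; Ralston wins 8–3.
Penrith vs Dunmore: 5 to 6, Dunmore.
Penrith vs Calder: Penrith preferred on 2 ballots; Calder wins 9–2.
Ralston vs Dunmore: Ralston preferred on 1+3+2+2 = 8 ballots; Ralston wins 8–3.
Ralston vs Calder: 3 to 8, Calder.
Dunmore vs Calder: Dunmore preferred on 1+2 = 3 ballots; Calder wins 8–3.
Calder wins every pairwise contest, so Calder is the Condorcet winner.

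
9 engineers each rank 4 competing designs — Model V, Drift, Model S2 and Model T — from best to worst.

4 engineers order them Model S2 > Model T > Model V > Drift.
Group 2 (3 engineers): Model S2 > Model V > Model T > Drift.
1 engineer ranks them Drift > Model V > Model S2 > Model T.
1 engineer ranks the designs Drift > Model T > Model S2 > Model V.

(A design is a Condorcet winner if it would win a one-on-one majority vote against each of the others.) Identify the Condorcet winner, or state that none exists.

Pairwise majorities:
Model V–Drift: Model V 7–2.
Model V vs Model S2: 1 to 8, Model S2.
Model V vs Model T: Model V is ranked higher on 3+1 = 4 ballots, Model T on 5. Model T wins 5–4.
Drift vs Model S2: 2 to 7, Model S2.
Drift vs Model T: 1+1 = 2 for Drift, 7 for Model T — Model T by 7–2.
Model S2 vs Model T: Model S2 is ranked higher on 4+3+1 = 8 ballots, Model T on 1. Model S2 wins 8–1.
Model S2 defeats every rival head-to-head and is the Condorcet winner.

Model S2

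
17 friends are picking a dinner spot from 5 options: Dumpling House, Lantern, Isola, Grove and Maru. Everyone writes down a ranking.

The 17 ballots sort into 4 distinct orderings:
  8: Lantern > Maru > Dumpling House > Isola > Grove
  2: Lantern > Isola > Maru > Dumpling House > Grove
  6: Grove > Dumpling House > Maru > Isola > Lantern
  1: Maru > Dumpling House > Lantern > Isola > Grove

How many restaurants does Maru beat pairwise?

3

Maru against each rival (17 friends):
Maru vs Dumpling House: 8+2+1 = 11 for Maru, 6 for Dumpling House — Maru by 11–6.
Maru vs Lantern: Lantern wins 10–7.
Maru–Isola: Maru 15–2.
Maru vs Grove: 11 to 6, Maru.
Maru beats Dumpling House, Isola, Grove; loses to Lantern — 3 pairwise wins.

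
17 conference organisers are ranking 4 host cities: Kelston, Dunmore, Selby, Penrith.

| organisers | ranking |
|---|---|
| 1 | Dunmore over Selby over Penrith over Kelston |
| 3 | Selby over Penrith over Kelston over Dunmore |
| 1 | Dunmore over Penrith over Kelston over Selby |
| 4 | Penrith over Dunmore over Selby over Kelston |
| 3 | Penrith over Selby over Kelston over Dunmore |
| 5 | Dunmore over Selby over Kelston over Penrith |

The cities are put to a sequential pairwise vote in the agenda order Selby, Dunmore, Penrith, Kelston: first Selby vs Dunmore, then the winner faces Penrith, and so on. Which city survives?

Penrith

Round 1: Selby vs Dunmore — 6–11, Dunmore advances.
Round 2: Dunmore vs Penrith — 7–10, Penrith advances.
Round 3: Penrith vs Kelston — 12–5, Penrith advances.
Penrith survives the agenda.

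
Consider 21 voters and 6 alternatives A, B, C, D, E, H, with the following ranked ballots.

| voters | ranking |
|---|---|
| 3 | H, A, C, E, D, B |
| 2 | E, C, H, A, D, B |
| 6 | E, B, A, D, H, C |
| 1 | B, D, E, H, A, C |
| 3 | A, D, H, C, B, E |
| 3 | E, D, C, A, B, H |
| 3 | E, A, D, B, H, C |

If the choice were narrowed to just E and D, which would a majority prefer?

Ballots ranking E above D: 3 + 2 + 6 + 3 + 3 = 17.
Ballots ranking D above E: 21 − 17 = 4.
E wins the head-to-head 17–4.

E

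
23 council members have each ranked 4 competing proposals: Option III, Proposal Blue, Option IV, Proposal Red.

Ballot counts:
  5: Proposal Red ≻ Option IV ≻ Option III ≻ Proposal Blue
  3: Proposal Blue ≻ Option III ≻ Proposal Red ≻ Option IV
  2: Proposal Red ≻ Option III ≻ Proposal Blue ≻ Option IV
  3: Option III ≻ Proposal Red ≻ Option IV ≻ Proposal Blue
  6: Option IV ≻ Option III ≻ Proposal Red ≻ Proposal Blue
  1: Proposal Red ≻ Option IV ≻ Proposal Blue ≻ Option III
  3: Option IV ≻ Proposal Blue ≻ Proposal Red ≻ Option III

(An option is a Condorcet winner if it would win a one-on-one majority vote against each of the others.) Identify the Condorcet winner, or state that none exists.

Check each pair by majority over 23 ballots:
Option III vs Proposal Blue: 5+2+3+6 = 16 for Option III, 7 for Proposal Blue — Option III by 16–7.
Option III vs Option IV: 3+2+3 = 8 for Option III, 15 for Option IV — Option IV by 15–8.
Option III vs Proposal Red: Option III, 12–11.
Proposal Blue vs Option IV: Option IV, 18–5.
Proposal Blue vs Proposal Red: Proposal Red, 17–6.
Option IV vs Proposal Red: Option IV is ranked higher on 6+3 = 9 ballots, Proposal Red on 14. Proposal Red wins 14–9.
No option is unbeaten: Option III loses to Option IV; Proposal Blue loses to Option III; Option IV loses to Proposal Red; Proposal Red loses to Option III. In particular Option III beats Proposal Red beats Option IV beats Option III is a majority cycle — no Condorcet winner exists.

none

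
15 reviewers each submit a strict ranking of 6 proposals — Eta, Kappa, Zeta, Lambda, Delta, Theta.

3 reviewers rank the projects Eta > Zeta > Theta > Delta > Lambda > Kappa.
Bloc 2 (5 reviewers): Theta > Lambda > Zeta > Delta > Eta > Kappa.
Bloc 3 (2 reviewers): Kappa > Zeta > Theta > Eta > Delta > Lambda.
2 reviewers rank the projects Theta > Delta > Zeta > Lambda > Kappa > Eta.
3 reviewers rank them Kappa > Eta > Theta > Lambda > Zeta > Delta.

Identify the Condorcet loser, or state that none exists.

Head-to-head results (15 reviewers):
Eta vs Kappa: 3+5 = 8 for Eta, 7 for Kappa — Eta by 8–7.
Eta vs Zeta: 6 to 9, Zeta.
Eta vs Lambda: Eta wins 8–7.
Eta vs Delta: Eta is ranked higher on 3+2+3 = 8 ballots, Delta on 7. Eta wins 8–7.
Eta vs Theta: Eta preferred on 3+3 = 6 ballots; Theta wins 9–6.
Kappa–Zeta: Zeta 10–5.
Kappa vs Lambda: Lambda wins 10–5.
Kappa vs Delta: 5 to 10, Delta.
Kappa–Theta: Theta 10–5.
Zeta vs Lambda: Lambda wins 8–7.
Zeta vs Delta: 13 to 2, Zeta.
Zeta vs Theta: 3+2 = 5 for Zeta, 10 for Theta — Theta by 10–5.
Lambda vs Delta: Lambda preferred on 5+3 = 8 ballots; Lambda wins 8–7.
Lambda vs Theta: Theta wins 15–0.
Delta vs Theta: 0 to 15, Theta.
Kappa loses to every other project — it is the Condorcet loser.

Kappa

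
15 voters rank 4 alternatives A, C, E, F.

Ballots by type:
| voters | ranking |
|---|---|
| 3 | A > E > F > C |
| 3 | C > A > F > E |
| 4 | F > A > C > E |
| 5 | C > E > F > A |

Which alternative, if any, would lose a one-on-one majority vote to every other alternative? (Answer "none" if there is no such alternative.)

none

Head-to-head results (15 voters):
A vs C: C wins 8–7.
A vs E: A, 10–5.
A vs F: F, 9–6.
C vs E: C wins 12–3.
C vs F: 3+5 = 8 for C, 7 for F — C by 8–7.
E–F: E 8–7.
No alternative is winless: A beats E; C beats A; E beats F; F beats A. There is no Condorcet loser.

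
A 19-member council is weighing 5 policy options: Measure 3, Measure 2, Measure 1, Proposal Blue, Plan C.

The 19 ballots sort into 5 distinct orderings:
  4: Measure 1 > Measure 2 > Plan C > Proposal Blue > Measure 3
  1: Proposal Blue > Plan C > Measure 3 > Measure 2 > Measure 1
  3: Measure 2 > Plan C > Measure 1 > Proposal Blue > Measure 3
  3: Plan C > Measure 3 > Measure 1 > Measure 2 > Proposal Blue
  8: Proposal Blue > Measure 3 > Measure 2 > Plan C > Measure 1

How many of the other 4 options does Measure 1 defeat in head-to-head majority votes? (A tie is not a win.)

Measure 1 against each rival (19 council members):
Measure 1 vs Measure 3: Measure 3, 12–7.
Measure 1 vs Measure 2: 4+3 = 7 for Measure 1, 12 for Measure 2 — Measure 2 by 12–7.
Measure 1–Proposal Blue: Measure 1 10–9.
Measure 1 vs Plan C: 4 for Measure 1, 15 for Plan C — Plan C by 15–4.
Measure 1 beats Proposal Blue; loses to Measure 3, Measure 2, Plan C — 1 pairwise win.

1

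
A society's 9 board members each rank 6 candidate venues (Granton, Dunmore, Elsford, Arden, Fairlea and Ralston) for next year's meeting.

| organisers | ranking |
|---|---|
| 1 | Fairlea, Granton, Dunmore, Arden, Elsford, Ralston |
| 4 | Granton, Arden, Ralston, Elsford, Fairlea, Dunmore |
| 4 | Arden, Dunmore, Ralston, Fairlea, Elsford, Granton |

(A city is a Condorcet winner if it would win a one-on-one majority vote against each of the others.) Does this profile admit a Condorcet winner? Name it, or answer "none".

Check each pair by majority over 9 ballots:
Granton vs Dunmore: 5 to 4, Granton.
Granton vs Elsford: 5 to 4, Granton.
Granton vs Arden: Granton preferred on 1+4 = 5 ballots; Granton wins 5–4.
Granton vs Fairlea: Granton preferred on 4 ballots; Fairlea wins 5–4.
Granton vs Ralston: 5 to 4, Granton.
Dunmore vs Elsford: Dunmore is ranked higher on 1+4 = 5 ballots, Elsford on 4. Dunmore wins 5–4.
Dunmore vs Arden: 1 for Dunmore, 8 for Arden — Arden by 8–1.
Dunmore vs Fairlea: 4 to 5, Fairlea.
Dunmore vs Ralston: 1+4 = 5 for Dunmore, 4 for Ralston — Dunmore by 5–4.
Elsford vs Arden: Elsford preferred on 0 ballots; Arden wins 9–0.
Elsford vs Fairlea: Elsford is ranked higher on 4 ballots, Fairlea on 5. Fairlea wins 5–4.
Elsford vs Ralston: 1 for Elsford, 8 for Ralston — Ralston by 8–1.
Arden vs Fairlea: Arden is ranked higher on 4+4 = 8 ballots, Fairlea on 1. Arden wins 8–1.
Arden vs Ralston: Arden preferred on 1+4+4 = 9 ballots; Arden wins 9–0.
Fairlea vs Ralston: Fairlea is ranked higher on 1 ballot, Ralston on 8. Ralston wins 8–1.
Every city loses at least once (Granton loses to Fairlea; Dunmore loses to Granton; Elsford loses to Granton; Arden loses to Granton; Fairlea loses to Arden; Ralston loses to Granton). The majority relation contains the cycle Granton → Arden → Fairlea → Granton, so there is no Condorcet winner.

none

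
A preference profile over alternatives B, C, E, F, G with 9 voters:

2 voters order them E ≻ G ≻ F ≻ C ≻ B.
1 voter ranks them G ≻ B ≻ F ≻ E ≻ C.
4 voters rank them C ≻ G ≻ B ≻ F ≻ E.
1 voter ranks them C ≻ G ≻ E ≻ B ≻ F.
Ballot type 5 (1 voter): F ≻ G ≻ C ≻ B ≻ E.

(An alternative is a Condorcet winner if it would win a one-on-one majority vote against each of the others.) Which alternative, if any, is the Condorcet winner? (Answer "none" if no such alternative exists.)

Check each pair by majority over 9 ballots:
B vs C: 1 to 8, C.
B vs E: B preferred on 1+4+1 = 6 ballots; B wins 6–3.
B vs F: B preferred on 1+4+1 = 6 ballots; B wins 6–3.
B vs G: 0 to 9, G.
C vs E: 4+1+1 = 6 for C, 3 for E — C by 6–3.
C vs F: C is ranked higher on 4+1 = 5 ballots, F on 4. C wins 5–4.
C vs G: C preferred on 4+1 = 5 ballots; C wins 5–4.
E vs F: 2+1 = 3 for E, 6 for F — F by 6–3.
E vs G: 2 to 7, G.
F vs G: 1 to 8, G.
C defeats every rival head-to-head and is the Condorcet winner.

C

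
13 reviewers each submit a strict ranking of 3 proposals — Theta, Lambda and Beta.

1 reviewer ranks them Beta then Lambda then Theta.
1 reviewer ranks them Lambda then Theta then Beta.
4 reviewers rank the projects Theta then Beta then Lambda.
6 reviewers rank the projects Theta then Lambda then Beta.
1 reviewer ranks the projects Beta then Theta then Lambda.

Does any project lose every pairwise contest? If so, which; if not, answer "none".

Beta

Pairwise majorities:
Theta vs Lambda: Theta, 11–2.
Theta vs Beta: Theta, 11–2.
Lambda vs Beta: Lambda preferred on 1+6 = 7 ballots; Lambda wins 7–6.
Beta is beaten in every head-to-head and is the Condorcet loser.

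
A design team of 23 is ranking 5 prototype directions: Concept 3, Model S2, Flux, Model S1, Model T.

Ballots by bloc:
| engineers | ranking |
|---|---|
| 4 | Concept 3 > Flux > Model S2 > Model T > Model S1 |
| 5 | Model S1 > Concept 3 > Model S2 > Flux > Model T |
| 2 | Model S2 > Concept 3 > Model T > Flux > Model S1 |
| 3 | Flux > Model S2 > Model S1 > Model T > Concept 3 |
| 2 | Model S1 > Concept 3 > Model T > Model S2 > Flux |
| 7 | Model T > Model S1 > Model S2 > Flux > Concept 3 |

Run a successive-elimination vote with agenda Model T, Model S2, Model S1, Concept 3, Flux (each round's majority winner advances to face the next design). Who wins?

Round 1: Model T vs Model S2 — 9–14, Model S2 advances.
Round 2: Model S2 vs Model S1 — 9–14, Model S1 advances.
Round 3: Model S1 vs Concept 3 — 17–6, Model S1 advances.
Round 4: Model S1 vs Flux — 14–9, Model S1 advances.
Model S1 survives the agenda.

Model S1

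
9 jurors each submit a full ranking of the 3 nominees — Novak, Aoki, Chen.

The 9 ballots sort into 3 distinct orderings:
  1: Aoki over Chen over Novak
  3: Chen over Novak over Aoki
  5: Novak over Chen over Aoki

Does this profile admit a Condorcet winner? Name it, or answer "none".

Check each pair by majority over 9 ballots:
Novak vs Aoki: 3+5 = 8 for Novak, 1 for Aoki — Novak by 8–1.
Novak vs Chen: 5 for Novak, 4 for Chen — Novak by 5–4.
Aoki vs Chen: 1 for Aoki, 8 for Chen — Chen by 8–1.
Novak wins every pairwise contest, so Novak is the Condorcet winner.

Novak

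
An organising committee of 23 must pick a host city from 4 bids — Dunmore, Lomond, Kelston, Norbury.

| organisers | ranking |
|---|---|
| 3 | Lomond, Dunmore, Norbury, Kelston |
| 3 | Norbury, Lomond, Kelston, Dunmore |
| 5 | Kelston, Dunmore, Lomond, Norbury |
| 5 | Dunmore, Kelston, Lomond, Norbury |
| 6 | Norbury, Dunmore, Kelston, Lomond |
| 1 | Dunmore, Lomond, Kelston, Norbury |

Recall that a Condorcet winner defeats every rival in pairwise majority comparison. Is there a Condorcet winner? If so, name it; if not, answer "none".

Dunmore

Pairwise majorities:
Dunmore vs Lomond: 17 to 6, Dunmore.
Dunmore vs Kelston: Dunmore preferred on 3+5+6+1 = 15 ballots; Dunmore wins 15–8.
Dunmore vs Norbury: Dunmore is ranked higher on 3+5+5+1 = 14 ballots, Norbury on 9. Dunmore wins 14–9.
Lomond vs Kelston: 7 to 16, Kelston.
Lomond vs Norbury: 14 to 9, Lomond.
Kelston vs Norbury: 11 to 12, Norbury.
Dunmore wins every pairwise contest, so Dunmore is the Condorcet winner.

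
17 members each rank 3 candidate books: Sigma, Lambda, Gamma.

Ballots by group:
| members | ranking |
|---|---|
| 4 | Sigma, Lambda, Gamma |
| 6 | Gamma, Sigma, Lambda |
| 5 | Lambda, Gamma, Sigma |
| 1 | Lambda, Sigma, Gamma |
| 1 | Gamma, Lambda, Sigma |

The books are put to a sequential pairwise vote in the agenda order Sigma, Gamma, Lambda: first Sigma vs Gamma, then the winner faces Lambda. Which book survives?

Lambda

Round 1: Sigma vs Gamma — 5–12, Gamma advances.
Round 2: Gamma vs Lambda — 7–10, Lambda advances.
The agenda winner is Lambda.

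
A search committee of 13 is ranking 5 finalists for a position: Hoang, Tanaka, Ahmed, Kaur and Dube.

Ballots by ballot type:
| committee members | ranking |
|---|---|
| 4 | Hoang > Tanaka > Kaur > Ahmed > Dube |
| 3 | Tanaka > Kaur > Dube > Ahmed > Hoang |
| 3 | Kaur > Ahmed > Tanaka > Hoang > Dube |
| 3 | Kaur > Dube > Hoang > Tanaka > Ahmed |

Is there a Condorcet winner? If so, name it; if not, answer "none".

Check each pair by majority over 13 ballots:
Hoang–Tanaka: Hoang 7–6.
Hoang vs Ahmed: Hoang, 7–6.
Hoang–Kaur: Kaur 9–4.
Hoang vs Dube: Hoang, 7–6.
Tanaka vs Ahmed: Tanaka, 10–3.
Tanaka vs Kaur: Tanaka, 7–6.
Tanaka vs Dube: Tanaka wins 10–3.
Ahmed vs Kaur: Kaur, 13–0.
Ahmed vs Dube: Ahmed, 7–6.
Kaur vs Dube: Kaur wins 13–0.
No candidate is unbeaten: Hoang loses to Kaur; Tanaka loses to Hoang; Ahmed loses to Hoang; Kaur loses to Tanaka; Dube loses to Hoang. In particular Hoang beats Tanaka beats Kaur beats Hoang is a majority cycle — no Condorcet winner exists.

none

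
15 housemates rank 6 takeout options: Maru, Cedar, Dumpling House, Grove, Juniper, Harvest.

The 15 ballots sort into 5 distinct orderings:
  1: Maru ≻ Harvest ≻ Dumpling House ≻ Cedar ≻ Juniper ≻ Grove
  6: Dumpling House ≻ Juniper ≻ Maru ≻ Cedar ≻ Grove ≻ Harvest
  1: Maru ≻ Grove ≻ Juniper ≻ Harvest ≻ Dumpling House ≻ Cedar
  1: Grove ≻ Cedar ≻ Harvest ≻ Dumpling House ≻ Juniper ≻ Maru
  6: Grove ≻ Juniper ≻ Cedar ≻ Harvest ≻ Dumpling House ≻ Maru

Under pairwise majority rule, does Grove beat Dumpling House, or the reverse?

Ballots ranking Grove above Dumpling House: 1 + 1 + 6 = 8.
Ballots ranking Dumpling House above Grove: 15 − 8 = 7.
Grove wins the head-to-head 8–7.

Grove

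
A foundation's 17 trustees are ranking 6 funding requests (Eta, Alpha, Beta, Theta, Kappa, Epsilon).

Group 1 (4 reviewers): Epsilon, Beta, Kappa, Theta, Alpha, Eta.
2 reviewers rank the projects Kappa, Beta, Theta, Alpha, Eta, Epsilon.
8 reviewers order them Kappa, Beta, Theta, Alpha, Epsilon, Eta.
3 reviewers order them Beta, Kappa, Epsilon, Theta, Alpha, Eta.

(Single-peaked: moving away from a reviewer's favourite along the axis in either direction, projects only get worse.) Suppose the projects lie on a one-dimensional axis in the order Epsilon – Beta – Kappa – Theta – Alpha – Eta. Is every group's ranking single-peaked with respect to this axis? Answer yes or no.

Axis positions: Epsilon=1, Beta=2, Kappa=3, Theta=4, Alpha=5, Eta=6.
Group 1 (peak Epsilon at position 1): ranking walks positions 1-2-3-4-5-6, expanding outward from the peak — single-peaked.
Group 2 (peak Kappa at position 3): ranking walks positions 3-2-4-5-6-1, expanding outward from the peak — single-peaked.
Group 3 (peak Kappa at position 3): ranking walks positions 3-2-4-5-1-6, expanding outward from the peak — single-peaked.
Group 4 (peak Beta at position 2): ranking walks positions 2-3-1-4-5-6, expanding outward from the peak — single-peaked.
Every ranking is single-peaked on this axis.

yes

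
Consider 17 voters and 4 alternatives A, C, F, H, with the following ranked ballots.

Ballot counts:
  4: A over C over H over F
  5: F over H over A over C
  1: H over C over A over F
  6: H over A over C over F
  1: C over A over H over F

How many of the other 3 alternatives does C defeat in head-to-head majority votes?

C against each rival (17 voters):
C vs A: C preferred on 1+1 = 2 ballots; A wins 15–2.
C vs F: C, 12–5.
C vs H: H wins 12–5.
C beats F; loses to A, H — 1 pairwise win.

1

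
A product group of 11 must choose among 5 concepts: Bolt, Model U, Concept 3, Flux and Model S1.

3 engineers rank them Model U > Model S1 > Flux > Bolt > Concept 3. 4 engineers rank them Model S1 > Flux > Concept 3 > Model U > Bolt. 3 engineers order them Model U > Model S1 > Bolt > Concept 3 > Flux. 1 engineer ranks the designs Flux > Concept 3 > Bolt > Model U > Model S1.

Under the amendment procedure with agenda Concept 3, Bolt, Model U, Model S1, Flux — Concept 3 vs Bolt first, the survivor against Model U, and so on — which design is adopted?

Model U

Round 1: Concept 3 vs Bolt — 5–6, Bolt advances.
Round 2: Bolt vs Model U — 1–10, Model U advances.
Round 3: Model U vs Model S1 — 7–4, Model U advances.
Round 4: Model U vs Flux — 6–5, Model U advances.
The agenda winner is Model U.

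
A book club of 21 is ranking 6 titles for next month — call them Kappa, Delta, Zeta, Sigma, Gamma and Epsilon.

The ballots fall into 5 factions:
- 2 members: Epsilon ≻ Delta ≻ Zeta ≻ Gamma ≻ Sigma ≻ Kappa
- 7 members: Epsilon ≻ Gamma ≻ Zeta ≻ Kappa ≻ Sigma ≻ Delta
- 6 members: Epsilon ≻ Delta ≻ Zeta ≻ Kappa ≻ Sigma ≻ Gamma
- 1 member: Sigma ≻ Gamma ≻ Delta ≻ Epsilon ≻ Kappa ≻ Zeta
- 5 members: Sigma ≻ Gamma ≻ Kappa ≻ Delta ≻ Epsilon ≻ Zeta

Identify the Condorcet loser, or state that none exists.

none

Pairwise majorities:
Kappa vs Delta: Kappa is ranked higher on 7+5 = 12 ballots, Delta on 9. Kappa wins 12–9.
Kappa–Zeta: Zeta 15–6.
Kappa vs Sigma: Kappa preferred on 7+6 = 13 ballots; Kappa wins 13–8.
Kappa–Gamma: Gamma 15–6.
Kappa–Epsilon: Epsilon 16–5.
Delta vs Zeta: Delta is ranked higher on 2+6+1+5 = 14 ballots, Zeta on 7. Delta wins 14–7.
Delta vs Sigma: 2+6 = 8 for Delta, 13 for Sigma — Sigma by 13–8.
Delta vs Gamma: Gamma, 13–8.
Delta vs Epsilon: 1+5 = 6 for Delta, 15 for Epsilon — Epsilon by 15–6.
Zeta vs Sigma: 15 to 6, Zeta.
Zeta–Gamma: Gamma 13–8.
Zeta vs Epsilon: Zeta is ranked higher on 0 ballots, Epsilon on 21. Epsilon wins 21–0.
Sigma vs Gamma: 12 to 9, Sigma.
Sigma–Epsilon: Epsilon 15–6.
Gamma vs Epsilon: Gamma is ranked higher on 1+5 = 6 ballots, Epsilon on 15. Epsilon wins 15–6.
No book is winless: Kappa beats Delta; Delta beats Zeta; Zeta beats Kappa; Sigma beats Delta; Gamma beats Kappa; Epsilon beats Kappa. There is no Condorcet loser.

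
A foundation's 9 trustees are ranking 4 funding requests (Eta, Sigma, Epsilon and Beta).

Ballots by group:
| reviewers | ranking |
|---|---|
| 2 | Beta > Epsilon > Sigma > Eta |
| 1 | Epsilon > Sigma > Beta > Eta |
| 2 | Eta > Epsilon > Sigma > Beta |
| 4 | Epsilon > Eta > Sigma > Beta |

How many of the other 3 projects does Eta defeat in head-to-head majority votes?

2

Eta against each rival (9 reviewers):
Eta vs Sigma: Eta preferred on 2+4 = 6 ballots; Eta wins 6–3.
Eta vs Epsilon: Eta is ranked higher on 2 ballots, Epsilon on 7. Epsilon wins 7–2.
Eta vs Beta: Eta, 6–3.
Eta beats Sigma, Beta; loses to Epsilon — 2 pairwise wins.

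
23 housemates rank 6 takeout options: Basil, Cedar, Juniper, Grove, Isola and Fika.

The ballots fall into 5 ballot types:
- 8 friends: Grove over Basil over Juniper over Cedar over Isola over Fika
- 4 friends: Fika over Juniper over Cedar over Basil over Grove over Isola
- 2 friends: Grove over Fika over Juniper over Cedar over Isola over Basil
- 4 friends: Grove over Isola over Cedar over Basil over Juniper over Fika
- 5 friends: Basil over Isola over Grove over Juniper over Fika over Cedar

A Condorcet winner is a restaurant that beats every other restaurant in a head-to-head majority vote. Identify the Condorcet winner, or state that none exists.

Grove

Check each pair by majority over 23 ballots:
Basil vs Cedar: Basil preferred on 8+5 = 13 ballots; Basil wins 13–10.
Basil vs Juniper: Basil preferred on 8+4+5 = 17 ballots; Basil wins 17–6.
Basil vs Grove: Basil is ranked higher on 4+5 = 9 ballots, Grove on 14. Grove wins 14–9.
Basil vs Isola: 17 to 6, Basil.
Basil vs Fika: Basil is ranked higher on 8+4+5 = 17 ballots, Fika on 6. Basil wins 17–6.
Cedar vs Juniper: Cedar is ranked higher on 4 ballots, Juniper on 19. Juniper wins 19–4.
Cedar vs Grove: 4 to 19, Grove.
Cedar vs Isola: 14 to 9, Cedar.
Cedar vs Fika: 8+4 = 12 for Cedar, 11 for Fika — Cedar by 12–11.
Juniper vs Grove: Juniper preferred on 4 ballots; Grove wins 19–4.
Juniper vs Isola: 14 to 9, Juniper.
Juniper vs Fika: Juniper is ranked higher on 8+4+5 = 17 ballots, Fika on 6. Juniper wins 17–6.
Grove vs Isola: 18 to 5, Grove.
Grove vs Fika: Grove preferred on 8+2+4+5 = 19 ballots; Grove wins 19–4.
Isola vs Fika: Isola preferred on 8+4+5 = 17 ballots; Isola wins 17–6.
Grove wins every pairwise contest, so Grove is the Condorcet winner.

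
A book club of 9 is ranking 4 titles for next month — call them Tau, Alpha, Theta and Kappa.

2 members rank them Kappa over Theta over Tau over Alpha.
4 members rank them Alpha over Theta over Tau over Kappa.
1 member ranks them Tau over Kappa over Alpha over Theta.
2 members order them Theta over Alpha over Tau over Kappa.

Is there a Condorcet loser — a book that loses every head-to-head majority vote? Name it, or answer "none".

Head-to-head results (9 members):
Tau–Alpha: Alpha 6–3.
Tau vs Theta: Tau preferred on 1 ballot; Theta wins 8–1.
Tau vs Kappa: 4+1+2 = 7 for Tau, 2 for Kappa — Tau by 7–2.
Alpha vs Theta: Alpha is ranked higher on 4+1 = 5 ballots, Theta on 4. Alpha wins 5–4.
Alpha vs Kappa: 4+2 = 6 for Alpha, 3 for Kappa — Alpha by 6–3.
Theta–Kappa: Theta 6–3.
Kappa loses to every other book — it is the Condorcet loser.

Kappa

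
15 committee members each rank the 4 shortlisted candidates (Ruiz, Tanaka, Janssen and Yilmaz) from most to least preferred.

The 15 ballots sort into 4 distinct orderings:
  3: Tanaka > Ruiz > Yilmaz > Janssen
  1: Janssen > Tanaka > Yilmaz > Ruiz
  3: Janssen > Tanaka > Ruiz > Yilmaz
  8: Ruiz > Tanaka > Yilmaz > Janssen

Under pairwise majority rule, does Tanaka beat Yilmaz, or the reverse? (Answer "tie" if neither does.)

Ballots ranking Tanaka above Yilmaz: 3 + 1 + 3 + 8 = 15.
Ballots ranking Yilmaz above Tanaka: 15 − 15 = 0.
Tanaka wins the head-to-head 15–0.

Tanaka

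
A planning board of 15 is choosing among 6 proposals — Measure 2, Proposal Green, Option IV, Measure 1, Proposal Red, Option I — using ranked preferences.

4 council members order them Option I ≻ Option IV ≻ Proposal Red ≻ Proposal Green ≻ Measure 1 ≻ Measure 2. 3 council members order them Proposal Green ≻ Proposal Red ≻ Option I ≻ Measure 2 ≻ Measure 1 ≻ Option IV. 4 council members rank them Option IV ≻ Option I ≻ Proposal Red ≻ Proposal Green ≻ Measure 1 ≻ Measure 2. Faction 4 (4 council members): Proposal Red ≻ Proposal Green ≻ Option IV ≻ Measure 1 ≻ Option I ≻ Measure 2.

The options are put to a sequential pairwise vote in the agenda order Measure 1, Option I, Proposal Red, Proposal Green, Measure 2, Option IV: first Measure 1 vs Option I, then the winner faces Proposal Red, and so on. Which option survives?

Option IV

Round 1: Measure 1 vs Option I — 4–11, Option I advances.
Round 2: Option I vs Proposal Red — 8–7, Option I advances.
Round 3: Option I vs Proposal Green — 8–7, Option I advances.
Round 4: Option I vs Measure 2 — 15–0, Option I advances.
Round 5: Option I vs Option IV — 7–8, Option IV advances.
The agenda winner is Option IV.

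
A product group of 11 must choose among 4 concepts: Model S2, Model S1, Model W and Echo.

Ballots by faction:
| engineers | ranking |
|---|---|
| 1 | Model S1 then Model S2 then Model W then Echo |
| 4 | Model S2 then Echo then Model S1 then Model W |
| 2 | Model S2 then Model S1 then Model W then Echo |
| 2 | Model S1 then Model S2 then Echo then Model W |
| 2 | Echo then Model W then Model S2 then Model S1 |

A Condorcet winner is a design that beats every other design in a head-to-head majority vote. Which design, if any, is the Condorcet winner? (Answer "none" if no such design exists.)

Model S2

Head-to-head results (11 engineers):
Model S2 vs Model S1: Model S2 preferred on 4+2+2 = 8 ballots; Model S2 wins 8–3.
Model S2 vs Model W: Model S2 is ranked higher on 1+4+2+2 = 9 ballots, Model W on 2. Model S2 wins 9–2.
Model S2 vs Echo: Model S2 wins 9–2.
Model S1 vs Model W: Model S1, 9–2.
Model S1 vs Echo: Model S1 preferred on 1+2+2 = 5 ballots; Echo wins 6–5.
Model W vs Echo: 3 to 8, Echo.
Model S2 beats each of Model S1, Model W, Echo — Model S2 is the Condorcet winner.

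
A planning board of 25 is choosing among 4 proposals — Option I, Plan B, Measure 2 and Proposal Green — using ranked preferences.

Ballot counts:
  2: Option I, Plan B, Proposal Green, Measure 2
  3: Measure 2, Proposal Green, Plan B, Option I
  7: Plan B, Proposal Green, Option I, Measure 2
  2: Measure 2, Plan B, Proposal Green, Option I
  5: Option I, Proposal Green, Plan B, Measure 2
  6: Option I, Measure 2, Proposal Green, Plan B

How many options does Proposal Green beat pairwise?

Proposal Green against each rival (25 council members):
Proposal Green vs Option I: Proposal Green preferred on 3+7+2 = 12 ballots; Option I wins 13–12.
Proposal Green vs Plan B: 14 to 11, Proposal Green.
Proposal Green vs Measure 2: Proposal Green is ranked higher on 2+7+5 = 14 ballots, Measure 2 on 11. Proposal Green wins 14–11.
Proposal Green beats Plan B, Measure 2; loses to Option I — 2 pairwise wins.

2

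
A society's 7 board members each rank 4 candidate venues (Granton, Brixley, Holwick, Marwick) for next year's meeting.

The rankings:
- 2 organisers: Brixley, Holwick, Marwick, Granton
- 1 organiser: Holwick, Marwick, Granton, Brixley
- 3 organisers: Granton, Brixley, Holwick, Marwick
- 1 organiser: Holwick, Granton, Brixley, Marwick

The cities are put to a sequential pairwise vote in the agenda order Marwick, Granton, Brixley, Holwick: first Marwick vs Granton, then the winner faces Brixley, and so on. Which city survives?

Round 1: Marwick vs Granton — 3–4, Granton advances.
Round 2: Granton vs Brixley — 5–2, Granton advances.
Round 3: Granton vs Holwick — 3–4, Holwick advances.
Holwick survives the agenda.

Holwick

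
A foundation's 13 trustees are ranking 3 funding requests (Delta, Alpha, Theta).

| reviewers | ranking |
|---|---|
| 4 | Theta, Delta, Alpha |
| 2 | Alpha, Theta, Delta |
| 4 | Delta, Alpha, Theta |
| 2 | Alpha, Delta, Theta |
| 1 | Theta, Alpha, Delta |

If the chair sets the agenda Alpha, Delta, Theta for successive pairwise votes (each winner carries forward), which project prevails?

Round 1: Alpha vs Delta — 5–8, Delta advances.
Round 2: Delta vs Theta — 6–7, Theta advances.
The agenda winner is Theta.

Theta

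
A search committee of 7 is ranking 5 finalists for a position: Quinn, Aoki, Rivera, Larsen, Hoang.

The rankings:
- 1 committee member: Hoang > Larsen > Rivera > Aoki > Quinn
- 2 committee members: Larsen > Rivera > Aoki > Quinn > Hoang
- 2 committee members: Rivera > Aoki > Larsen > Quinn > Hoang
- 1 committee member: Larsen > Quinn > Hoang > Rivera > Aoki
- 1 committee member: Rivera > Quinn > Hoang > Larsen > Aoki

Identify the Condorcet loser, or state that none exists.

Hoang

Pairwise majorities:
Quinn–Aoki: Aoki 5–2.
Quinn vs Rivera: Rivera wins 6–1.
Quinn vs Larsen: Larsen, 6–1.
Quinn vs Hoang: Quinn is ranked higher on 2+2+1+1 = 6 ballots, Hoang on 1. Quinn wins 6–1.
Aoki–Rivera: Rivera 7–0.
Aoki–Larsen: Larsen 5–2.
Aoki vs Hoang: Aoki preferred on 2+2 = 4 ballots; Aoki wins 4–3.
Rivera vs Larsen: 2+1 = 3 for Rivera, 4 for Larsen — Larsen by 4–3.
Rivera vs Hoang: Rivera is ranked higher on 2+2+1 = 5 ballots, Hoang on 2. Rivera wins 5–2.
Larsen vs Hoang: 2+2+1 = 5 for Larsen, 2 for Hoang — Larsen by 5–2.
Only Hoang has no wins; Hoang is the Condorcet loser.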